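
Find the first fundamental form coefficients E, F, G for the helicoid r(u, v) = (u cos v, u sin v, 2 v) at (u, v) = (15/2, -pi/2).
E = 1;  F = 0;  G = 241/4

Partials: r_u = (cos(v), sin(v), 0), r_v = (-u*sin(v), u*cos(v), 2). As functions of (u, v):
  E = r_u · r_u = 1,
  F = r_u · r_v = 0,
  G = r_v · r_v = u^2 + 4.
Evaluating at (u, v) = (15/2, -pi/2): E = 1, F = 0, G = 241/4.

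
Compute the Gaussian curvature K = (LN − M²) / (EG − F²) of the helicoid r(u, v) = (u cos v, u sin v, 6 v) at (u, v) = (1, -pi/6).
K = -36/1369

Coefficients of the first fundamental form: E = 1, F = 0, G = u^2 + 36.
Coefficients of the second fundamental form: L = 0, M = -6/sqrt(u^2 + 36), N = 0.
Assemble K = (LN − M²)/(EG − F²) = -36/(u^2 + 36)^2. At (u, v) = (1, -pi/6): K = -36/1369.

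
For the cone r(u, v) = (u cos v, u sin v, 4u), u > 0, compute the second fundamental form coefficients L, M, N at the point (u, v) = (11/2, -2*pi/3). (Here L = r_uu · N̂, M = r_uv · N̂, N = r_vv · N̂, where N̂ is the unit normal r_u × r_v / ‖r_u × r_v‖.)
L = 0;  M = 0;  N = 22*sqrt(17)/17

Compute the unit normal N̂(u, v) = (-4*sqrt(17)*u*cos(v)/(17*Abs(u)), -4*sqrt(17)*u*sin(v)/(17*Abs(u)), sqrt(17)*u/(17*Abs(u))), and the second partials r_uu, r_uv, r_vv. Take dot products:
  L(u, v) = r_uu · N̂ = 0,
  M(u, v) = r_uv · N̂ = 0,
  N(u, v) = r_vv · N̂ = 4*sqrt(17)*u^2/(17*Abs(u)).
Evaluating at (u, v) = (11/2, -2*pi/3):
  L = 0, M = 0, N = 22*sqrt(17)/17.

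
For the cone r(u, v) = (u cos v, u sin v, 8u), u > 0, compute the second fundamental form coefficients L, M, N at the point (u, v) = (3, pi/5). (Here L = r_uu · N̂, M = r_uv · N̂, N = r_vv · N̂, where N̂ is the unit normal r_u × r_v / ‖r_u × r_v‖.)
L = 0;  M = 0;  N = 24*sqrt(65)/65

Compute the unit normal N̂(u, v) = (-8*sqrt(65)*u*cos(v)/(65*Abs(u)), -8*sqrt(65)*u*sin(v)/(65*Abs(u)), sqrt(65)*u/(65*Abs(u))), and the second partials r_uu, r_uv, r_vv. Take dot products:
  L(u, v) = r_uu · N̂ = 0,
  M(u, v) = r_uv · N̂ = 0,
  N(u, v) = r_vv · N̂ = 8*sqrt(65)*u^2/(65*Abs(u)).
Evaluating at (u, v) = (3, pi/5):
  L = 0, M = 0, N = 24*sqrt(65)/65.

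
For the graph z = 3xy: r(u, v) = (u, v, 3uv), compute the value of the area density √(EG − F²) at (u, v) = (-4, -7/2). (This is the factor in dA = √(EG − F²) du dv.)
√(EG − F²)|_{(-4, -7/2)} = sqrt(1021)/2

E = 9*v^2 + 1, F = 9*u*v, G = 9*u^2 + 1, so EG − F² = 9*u^2 + 9*v^2 + 1. Taking the positive square root: √(EG − F²) = sqrt(9*u^2 + 9*v^2 + 1). At (u, v) = (-4, -7/2): sqrt(1021)/2.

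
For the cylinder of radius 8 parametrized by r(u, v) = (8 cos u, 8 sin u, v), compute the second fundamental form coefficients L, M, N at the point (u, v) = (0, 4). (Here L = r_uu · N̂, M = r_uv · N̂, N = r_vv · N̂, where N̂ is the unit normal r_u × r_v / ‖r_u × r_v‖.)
L = -8;  M = 0;  N = 0

Compute the unit normal N̂(u, v) = (cos(u), sin(u), 0), and the second partials r_uu, r_uv, r_vv. Take dot products:
  L(u, v) = r_uu · N̂ = -8,
  M(u, v) = r_uv · N̂ = 0,
  N(u, v) = r_vv · N̂ = 0.
Evaluating at (u, v) = (0, 4):
  L = -8, M = 0, N = 0.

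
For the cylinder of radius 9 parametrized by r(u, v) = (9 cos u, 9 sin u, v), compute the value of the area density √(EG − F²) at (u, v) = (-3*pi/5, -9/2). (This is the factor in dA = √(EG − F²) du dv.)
√(EG − F²)|_{(-3*pi/5, -9/2)} = 9

E = 81, F = 0, G = 1, so EG − F² = 81. Taking the positive square root: √(EG − F²) = 9. At (u, v) = (-3*pi/5, -9/2): 9.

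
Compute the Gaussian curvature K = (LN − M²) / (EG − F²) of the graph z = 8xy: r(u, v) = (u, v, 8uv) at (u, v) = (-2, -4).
K = -64/1640961

Coefficients of the first fundamental form: E = 64*v^2 + 1, F = 64*u*v, G = 64*u^2 + 1.
Coefficients of the second fundamental form: L = 0, M = 8/sqrt(64*u^2 + 64*v^2 + 1), N = 0.
Assemble K = (LN − M²)/(EG − F²) = -64/(4096*u^4 + 8192*u^2*v^2 + 128*u^2 + 4096*v^4 + 128*v^2 + 1). At (u, v) = (-2, -4): K = -64/1640961.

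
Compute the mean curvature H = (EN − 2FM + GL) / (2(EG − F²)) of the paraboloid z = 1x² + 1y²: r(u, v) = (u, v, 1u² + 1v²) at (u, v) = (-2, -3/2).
H = 27*sqrt(26)/676

With E = 4*u^2 + 1, F = 4*u*v, G = 4*v^2 + 1, L = 2/sqrt(4*u^2 + 4*v^2 + 1), M = 0, N = 2/sqrt(4*u^2 + 4*v^2 + 1), assemble
  H = (EN − 2FM + GL) / (2(EG − F²)) = 2*(2*u^2 + 2*v^2 + 1)/(4*u^2 + 4*v^2 + 1)^(3/2).
At (u, v) = (-2, -3/2): H = 27*sqrt(26)/676.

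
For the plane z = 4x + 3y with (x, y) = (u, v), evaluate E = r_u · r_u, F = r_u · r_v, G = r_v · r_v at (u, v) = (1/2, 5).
E = 17;  F = 12;  G = 10

Partials: r_u = (1, 0, 4), r_v = (0, 1, 3). As functions of (u, v):
  E = r_u · r_u = 17,
  F = r_u · r_v = 12,
  G = r_v · r_v = 10.
Evaluating at (u, v) = (1/2, 5): E = 17, F = 12, G = 10.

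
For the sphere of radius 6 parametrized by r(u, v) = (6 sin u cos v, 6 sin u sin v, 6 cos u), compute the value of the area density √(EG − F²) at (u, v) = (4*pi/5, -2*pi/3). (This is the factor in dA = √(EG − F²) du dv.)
√(EG − F²)|_{(4*pi/5, -2*pi/3)} = 9*sqrt(10 - 2*sqrt(5))

E = 36, F = 0, G = 36*sin(u)^2, so EG − F² = 1296*sin(u)^2. Taking the positive square root: √(EG − F²) = 36*Abs(sin(u)). At (u, v) = (4*pi/5, -2*pi/3): 9*sqrt(10 - 2*sqrt(5)).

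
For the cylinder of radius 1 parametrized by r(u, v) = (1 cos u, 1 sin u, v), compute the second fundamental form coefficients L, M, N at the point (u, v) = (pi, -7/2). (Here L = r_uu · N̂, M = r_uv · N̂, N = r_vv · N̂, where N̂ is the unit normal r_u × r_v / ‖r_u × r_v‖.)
L = -1;  M = 0;  N = 0

Compute the unit normal N̂(u, v) = (cos(u), sin(u), 0), and the second partials r_uu, r_uv, r_vv. Take dot products:
  L(u, v) = r_uu · N̂ = -1,
  M(u, v) = r_uv · N̂ = 0,
  N(u, v) = r_vv · N̂ = 0.
Evaluating at (u, v) = (pi, -7/2):
  L = -1, M = 0, N = 0.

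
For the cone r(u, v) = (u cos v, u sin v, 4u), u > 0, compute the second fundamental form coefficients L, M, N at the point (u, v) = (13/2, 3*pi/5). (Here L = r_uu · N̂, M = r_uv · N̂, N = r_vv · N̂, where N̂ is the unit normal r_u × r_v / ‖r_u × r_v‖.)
L = 0;  M = 0;  N = 26*sqrt(17)/17

Compute the unit normal N̂(u, v) = (-4*sqrt(17)*u*cos(v)/(17*Abs(u)), -4*sqrt(17)*u*sin(v)/(17*Abs(u)), sqrt(17)*u/(17*Abs(u))), and the second partials r_uu, r_uv, r_vv. Take dot products:
  L(u, v) = r_uu · N̂ = 0,
  M(u, v) = r_uv · N̂ = 0,
  N(u, v) = r_vv · N̂ = 4*sqrt(17)*u^2/(17*Abs(u)).
Evaluating at (u, v) = (13/2, 3*pi/5):
  L = 0, M = 0, N = 26*sqrt(17)/17.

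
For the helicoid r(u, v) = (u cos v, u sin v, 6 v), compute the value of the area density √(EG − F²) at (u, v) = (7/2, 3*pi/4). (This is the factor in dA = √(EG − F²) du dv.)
√(EG − F²)|_{(7/2, 3*pi/4)} = sqrt(193)/2

E = 1, F = 0, G = u^2 + 36, so EG − F² = u^2 + 36. Taking the positive square root: √(EG − F²) = sqrt(u^2 + 36). At (u, v) = (7/2, 3*pi/4): sqrt(193)/2.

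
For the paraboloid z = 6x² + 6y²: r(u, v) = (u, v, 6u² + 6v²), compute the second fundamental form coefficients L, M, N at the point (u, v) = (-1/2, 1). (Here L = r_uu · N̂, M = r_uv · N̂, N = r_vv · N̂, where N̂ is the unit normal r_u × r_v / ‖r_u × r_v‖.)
L = 12*sqrt(181)/181;  M = 0;  N = 12*sqrt(181)/181

Compute the unit normal N̂(u, v) = (-12*u/sqrt(144*u^2 + 144*v^2 + 1), -12*v/sqrt(144*u^2 + 144*v^2 + 1), 1/sqrt(144*u^2 + 144*v^2 + 1)), and the second partials r_uu, r_uv, r_vv. Take dot products:
  L(u, v) = r_uu · N̂ = 12/sqrt(144*u^2 + 144*v^2 + 1),
  M(u, v) = r_uv · N̂ = 0,
  N(u, v) = r_vv · N̂ = 12/sqrt(144*u^2 + 144*v^2 + 1).
Evaluating at (u, v) = (-1/2, 1):
  L = 12*sqrt(181)/181, M = 0, N = 12*sqrt(181)/181.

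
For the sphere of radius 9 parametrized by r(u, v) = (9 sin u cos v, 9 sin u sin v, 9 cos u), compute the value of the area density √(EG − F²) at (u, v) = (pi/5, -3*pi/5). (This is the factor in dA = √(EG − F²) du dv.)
√(EG − F²)|_{(pi/5, -3*pi/5)} = 81*sqrt(10 - 2*sqrt(5))/4

E = 81, F = 0, G = 81*sin(u)^2, so EG − F² = 6561*sin(u)^2. Taking the positive square root: √(EG − F²) = 81*Abs(sin(u)). At (u, v) = (pi/5, -3*pi/5): 81*sqrt(10 - 2*sqrt(5))/4.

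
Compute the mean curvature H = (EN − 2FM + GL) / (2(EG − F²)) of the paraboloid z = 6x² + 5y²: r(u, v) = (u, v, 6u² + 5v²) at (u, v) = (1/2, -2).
H = 2591*sqrt(437)/190969

With E = 144*u^2 + 1, F = 120*u*v, G = 100*v^2 + 1, L = 12/sqrt(144*u^2 + 100*v^2 + 1), M = 0, N = 10/sqrt(144*u^2 + 100*v^2 + 1), assemble
  H = (EN − 2FM + GL) / (2(EG − F²)) = (720*u^2 + 600*v^2 + 11)/(144*u^2 + 100*v^2 + 1)^(3/2).
At (u, v) = (1/2, -2): H = 2591*sqrt(437)/190969.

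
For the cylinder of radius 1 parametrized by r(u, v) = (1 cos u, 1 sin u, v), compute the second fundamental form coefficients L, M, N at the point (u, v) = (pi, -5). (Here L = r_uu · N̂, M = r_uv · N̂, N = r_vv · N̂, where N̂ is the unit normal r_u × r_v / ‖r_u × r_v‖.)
L = -1;  M = 0;  N = 0

Compute the unit normal N̂(u, v) = (cos(u), sin(u), 0), and the second partials r_uu, r_uv, r_vv. Take dot products:
  L(u, v) = r_uu · N̂ = -1,
  M(u, v) = r_uv · N̂ = 0,
  N(u, v) = r_vv · N̂ = 0.
Evaluating at (u, v) = (pi, -5):
  L = -1, M = 0, N = 0.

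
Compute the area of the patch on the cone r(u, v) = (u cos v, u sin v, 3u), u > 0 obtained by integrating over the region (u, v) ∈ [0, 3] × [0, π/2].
Area = 9*sqrt(10)*pi/4

Area = ∫∫ √(EG − F²) du dv with √(EG − F²) = sqrt(10)*Abs(u). Integrating over [0, 3] × [0, π/2] gives 9*sqrt(10)*pi/4.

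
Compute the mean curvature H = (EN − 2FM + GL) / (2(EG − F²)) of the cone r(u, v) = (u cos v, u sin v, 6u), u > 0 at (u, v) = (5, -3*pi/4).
H = 3*sqrt(37)/185

With E = 37, F = 0, G = u^2, L = 0, M = 0, N = 6*sqrt(37)*u^2/(37*Abs(u)), assemble
  H = (EN − 2FM + GL) / (2(EG − F²)) = 3*sqrt(37)/(37*Abs(u)).
At (u, v) = (5, -3*pi/4): H = 3*sqrt(37)/185.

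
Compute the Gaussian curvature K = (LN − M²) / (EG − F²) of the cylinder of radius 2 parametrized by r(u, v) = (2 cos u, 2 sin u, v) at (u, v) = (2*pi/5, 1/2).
K = 0

Coefficients of the first fundamental form: E = 4, F = 0, G = 1.
Coefficients of the second fundamental form: L = -2, M = 0, N = 0.
Assemble K = (LN − M²)/(EG − F²) = 0. At (u, v) = (2*pi/5, 1/2): K = 0.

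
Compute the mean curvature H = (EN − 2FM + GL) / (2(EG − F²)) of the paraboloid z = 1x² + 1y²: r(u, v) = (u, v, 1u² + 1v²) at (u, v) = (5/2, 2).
H = 43*sqrt(42)/1764

With E = 4*u^2 + 1, F = 4*u*v, G = 4*v^2 + 1, L = 2/sqrt(4*u^2 + 4*v^2 + 1), M = 0, N = 2/sqrt(4*u^2 + 4*v^2 + 1), assemble
  H = (EN − 2FM + GL) / (2(EG − F²)) = 2*(2*u^2 + 2*v^2 + 1)/(4*u^2 + 4*v^2 + 1)^(3/2).
At (u, v) = (5/2, 2): H = 43*sqrt(42)/1764.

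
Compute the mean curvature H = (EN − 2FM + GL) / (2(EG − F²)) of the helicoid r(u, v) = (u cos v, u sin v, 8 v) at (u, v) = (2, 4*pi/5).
H = 0

With E = 1, F = 0, G = u^2 + 64, L = 0, M = -8/sqrt(u^2 + 64), N = 0, assemble
  H = (EN − 2FM + GL) / (2(EG − F²)) = 0.
At (u, v) = (2, 4*pi/5): H = 0.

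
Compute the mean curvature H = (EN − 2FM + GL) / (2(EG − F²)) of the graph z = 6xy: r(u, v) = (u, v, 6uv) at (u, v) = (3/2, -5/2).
H = 810*sqrt(307)/94249

With E = 36*v^2 + 1, F = 36*u*v, G = 36*u^2 + 1, L = 0, M = 6/sqrt(36*u^2 + 36*v^2 + 1), N = 0, assemble
  H = (EN − 2FM + GL) / (2(EG − F²)) = -216*u*v/(36*u^2 + 36*v^2 + 1)^(3/2).
At (u, v) = (3/2, -5/2): H = 810*sqrt(307)/94249.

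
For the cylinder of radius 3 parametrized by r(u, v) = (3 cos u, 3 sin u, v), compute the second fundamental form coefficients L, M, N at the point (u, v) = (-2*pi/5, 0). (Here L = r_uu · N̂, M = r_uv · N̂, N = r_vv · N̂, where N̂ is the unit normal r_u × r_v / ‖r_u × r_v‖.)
L = -3;  M = 0;  N = 0

Compute the unit normal N̂(u, v) = (cos(u), sin(u), 0), and the second partials r_uu, r_uv, r_vv. Take dot products:
  L(u, v) = r_uu · N̂ = -3,
  M(u, v) = r_uv · N̂ = 0,
  N(u, v) = r_vv · N̂ = 0.
Evaluating at (u, v) = (-2*pi/5, 0):
  L = -3, M = 0, N = 0.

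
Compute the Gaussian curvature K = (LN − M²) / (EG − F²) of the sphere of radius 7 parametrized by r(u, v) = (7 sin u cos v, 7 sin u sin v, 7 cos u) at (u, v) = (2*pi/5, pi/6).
K = 1/49

Coefficients of the first fundamental form: E = 49, F = 0, G = 49*sin(u)^2.
Coefficients of the second fundamental form: L = -7*sin(u)/Abs(sin(u)), M = 0, N = -7*sin(u)^3/Abs(sin(u)).
Assemble K = (LN − M²)/(EG − F²) = 1/49. At (u, v) = (2*pi/5, pi/6): K = 1/49.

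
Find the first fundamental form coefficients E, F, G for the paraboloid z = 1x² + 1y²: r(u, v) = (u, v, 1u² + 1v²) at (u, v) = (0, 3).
E = 1;  F = 0;  G = 37

Partials: r_u = (1, 0, 2*u), r_v = (0, 1, 2*v). As functions of (u, v):
  E = r_u · r_u = 4*u^2 + 1,
  F = r_u · r_v = 4*u*v,
  G = r_v · r_v = 4*v^2 + 1.
Evaluating at (u, v) = (0, 3): E = 1, F = 0, G = 37.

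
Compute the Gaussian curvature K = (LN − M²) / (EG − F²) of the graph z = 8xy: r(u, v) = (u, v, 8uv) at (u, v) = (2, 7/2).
K = -64/1083681

Coefficients of the first fundamental form: E = 64*v^2 + 1, F = 64*u*v, G = 64*u^2 + 1.
Coefficients of the second fundamental form: L = 0, M = 8/sqrt(64*u^2 + 64*v^2 + 1), N = 0.
Assemble K = (LN − M²)/(EG − F²) = -64/(4096*u^4 + 8192*u^2*v^2 + 128*u^2 + 4096*v^4 + 128*v^2 + 1). At (u, v) = (2, 7/2): K = -64/1083681.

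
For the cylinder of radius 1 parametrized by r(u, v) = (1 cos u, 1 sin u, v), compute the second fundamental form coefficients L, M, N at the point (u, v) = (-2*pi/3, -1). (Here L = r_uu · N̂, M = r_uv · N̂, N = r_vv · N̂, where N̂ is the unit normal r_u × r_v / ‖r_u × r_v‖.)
L = -1;  M = 0;  N = 0

Compute the unit normal N̂(u, v) = (cos(u), sin(u), 0), and the second partials r_uu, r_uv, r_vv. Take dot products:
  L(u, v) = r_uu · N̂ = -1,
  M(u, v) = r_uv · N̂ = 0,
  N(u, v) = r_vv · N̂ = 0.
Evaluating at (u, v) = (-2*pi/3, -1):
  L = -1, M = 0, N = 0.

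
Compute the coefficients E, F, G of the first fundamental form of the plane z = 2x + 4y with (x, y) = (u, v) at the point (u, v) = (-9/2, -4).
E = 5;  F = 8;  G = 17

Partials: r_u = (1, 0, 2), r_v = (0, 1, 4). As functions of (u, v):
  E = r_u · r_u = 5,
  F = r_u · r_v = 8,
  G = r_v · r_v = 17.
Evaluating at (u, v) = (-9/2, -4): E = 5, F = 8, G = 17.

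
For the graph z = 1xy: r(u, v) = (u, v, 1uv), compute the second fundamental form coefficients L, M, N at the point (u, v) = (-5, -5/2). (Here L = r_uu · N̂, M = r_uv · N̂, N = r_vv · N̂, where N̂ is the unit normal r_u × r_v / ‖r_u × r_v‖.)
L = 0;  M = 2*sqrt(129)/129;  N = 0

Compute the unit normal N̂(u, v) = (-v/sqrt(u^2 + v^2 + 1), -u/sqrt(u^2 + v^2 + 1), 1/sqrt(u^2 + v^2 + 1)), and the second partials r_uu, r_uv, r_vv. Take dot products:
  L(u, v) = r_uu · N̂ = 0,
  M(u, v) = r_uv · N̂ = 1/sqrt(u^2 + v^2 + 1),
  N(u, v) = r_vv · N̂ = 0.
Evaluating at (u, v) = (-5, -5/2):
  L = 0, M = 2*sqrt(129)/129, N = 0.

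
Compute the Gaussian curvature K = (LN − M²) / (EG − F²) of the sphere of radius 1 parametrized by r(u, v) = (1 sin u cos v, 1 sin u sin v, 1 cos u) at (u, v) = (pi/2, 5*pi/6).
K = 1

Coefficients of the first fundamental form: E = 1, F = 0, G = sin(u)^2.
Coefficients of the second fundamental form: L = -sin(u)/Abs(sin(u)), M = 0, N = -sin(u)^3/Abs(sin(u)).
Assemble K = (LN − M²)/(EG − F²) = 1. At (u, v) = (pi/2, 5*pi/6): K = 1.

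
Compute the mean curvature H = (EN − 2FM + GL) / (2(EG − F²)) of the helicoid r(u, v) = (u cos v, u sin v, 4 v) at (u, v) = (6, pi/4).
H = 0

With E = 1, F = 0, G = u^2 + 16, L = 0, M = -4/sqrt(u^2 + 16), N = 0, assemble
  H = (EN − 2FM + GL) / (2(EG − F²)) = 0.
At (u, v) = (6, pi/4): H = 0.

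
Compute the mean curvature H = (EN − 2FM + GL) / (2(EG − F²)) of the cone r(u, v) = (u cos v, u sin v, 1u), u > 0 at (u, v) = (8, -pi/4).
H = sqrt(2)/32

With E = 2, F = 0, G = u^2, L = 0, M = 0, N = sqrt(2)*u^2/(2*Abs(u)), assemble
  H = (EN − 2FM + GL) / (2(EG − F²)) = sqrt(2)/(4*Abs(u)).
At (u, v) = (8, -pi/4): H = sqrt(2)/32.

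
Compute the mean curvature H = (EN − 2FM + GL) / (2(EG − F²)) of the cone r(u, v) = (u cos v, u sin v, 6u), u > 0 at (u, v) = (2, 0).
H = 3*sqrt(37)/74

With E = 37, F = 0, G = u^2, L = 0, M = 0, N = 6*sqrt(37)*u^2/(37*Abs(u)), assemble
  H = (EN − 2FM + GL) / (2(EG − F²)) = 3*sqrt(37)/(37*Abs(u)).
At (u, v) = (2, 0): H = 3*sqrt(37)/74.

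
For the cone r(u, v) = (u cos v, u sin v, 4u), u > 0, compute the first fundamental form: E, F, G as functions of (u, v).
E = 17;  F = 0;  G = u^2

Compute partials: r_u = (cos(v), sin(v), 4), r_v = (-u*sin(v), u*cos(v), 0). Then
  E = r_u · r_u = 17,
  F = r_u · r_v = 0,
  G = r_v · r_v = u^2.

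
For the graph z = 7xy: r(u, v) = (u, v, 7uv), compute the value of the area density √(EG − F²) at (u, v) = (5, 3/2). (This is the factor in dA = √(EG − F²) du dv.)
√(EG − F²)|_{(5, 3/2)} = sqrt(5345)/2

E = 49*v^2 + 1, F = 49*u*v, G = 49*u^2 + 1, so EG − F² = 49*u^2 + 49*v^2 + 1. Taking the positive square root: √(EG − F²) = sqrt(49*u^2 + 49*v^2 + 1). At (u, v) = (5, 3/2): sqrt(5345)/2.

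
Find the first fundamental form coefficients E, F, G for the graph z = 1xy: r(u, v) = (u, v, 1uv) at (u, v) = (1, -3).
E = 10;  F = -3;  G = 2

Partials: r_u = (1, 0, v), r_v = (0, 1, u). As functions of (u, v):
  E = r_u · r_u = v^2 + 1,
  F = r_u · r_v = u*v,
  G = r_v · r_v = u^2 + 1.
Evaluating at (u, v) = (1, -3): E = 10, F = -3, G = 2.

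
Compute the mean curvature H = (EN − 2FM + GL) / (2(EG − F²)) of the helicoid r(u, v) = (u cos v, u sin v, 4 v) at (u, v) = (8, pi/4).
H = 0

With E = 1, F = 0, G = u^2 + 16, L = 0, M = -4/sqrt(u^2 + 16), N = 0, assemble
  H = (EN − 2FM + GL) / (2(EG − F²)) = 0.
At (u, v) = (8, pi/4): H = 0.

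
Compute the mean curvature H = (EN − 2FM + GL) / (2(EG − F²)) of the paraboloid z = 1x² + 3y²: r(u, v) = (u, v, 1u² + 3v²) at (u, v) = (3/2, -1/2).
H = 40*sqrt(19)/361

With E = 4*u^2 + 1, F = 12*u*v, G = 36*v^2 + 1, L = 2/sqrt(4*u^2 + 36*v^2 + 1), M = 0, N = 6/sqrt(4*u^2 + 36*v^2 + 1), assemble
  H = (EN − 2FM + GL) / (2(EG − F²)) = 4*(3*u^2 + 9*v^2 + 1)/(4*u^2 + 36*v^2 + 1)^(3/2).
At (u, v) = (3/2, -1/2): H = 40*sqrt(19)/361.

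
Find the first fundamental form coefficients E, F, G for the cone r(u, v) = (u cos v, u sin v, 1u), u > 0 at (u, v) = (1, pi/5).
E = 2;  F = 0;  G = 1

Partials: r_u = (cos(v), sin(v), 1), r_v = (-u*sin(v), u*cos(v), 0). As functions of (u, v):
  E = r_u · r_u = 2,
  F = r_u · r_v = 0,
  G = r_v · r_v = u^2.
Evaluating at (u, v) = (1, pi/5): E = 2, F = 0, G = 1.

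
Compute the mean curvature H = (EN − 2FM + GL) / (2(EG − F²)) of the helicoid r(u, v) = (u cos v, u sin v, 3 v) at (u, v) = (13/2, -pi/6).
H = 0

With E = 1, F = 0, G = u^2 + 9, L = 0, M = -3/sqrt(u^2 + 9), N = 0, assemble
  H = (EN − 2FM + GL) / (2(EG − F²)) = 0.
At (u, v) = (13/2, -pi/6): H = 0.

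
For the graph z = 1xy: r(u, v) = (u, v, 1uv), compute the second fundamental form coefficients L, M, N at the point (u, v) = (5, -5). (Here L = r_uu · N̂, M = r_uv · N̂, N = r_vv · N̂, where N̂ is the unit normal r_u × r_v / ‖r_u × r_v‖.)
L = 0;  M = sqrt(51)/51;  N = 0

Compute the unit normal N̂(u, v) = (-v/sqrt(u^2 + v^2 + 1), -u/sqrt(u^2 + v^2 + 1), 1/sqrt(u^2 + v^2 + 1)), and the second partials r_uu, r_uv, r_vv. Take dot products:
  L(u, v) = r_uu · N̂ = 0,
  M(u, v) = r_uv · N̂ = 1/sqrt(u^2 + v^2 + 1),
  N(u, v) = r_vv · N̂ = 0.
Evaluating at (u, v) = (5, -5):
  L = 0, M = sqrt(51)/51, N = 0.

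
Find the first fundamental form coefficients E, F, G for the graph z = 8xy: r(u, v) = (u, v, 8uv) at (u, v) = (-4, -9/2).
E = 1297;  F = 1152;  G = 1025

Partials: r_u = (1, 0, 8*v), r_v = (0, 1, 8*u). As functions of (u, v):
  E = r_u · r_u = 64*v^2 + 1,
  F = r_u · r_v = 64*u*v,
  G = r_v · r_v = 64*u^2 + 1.
Evaluating at (u, v) = (-4, -9/2): E = 1297, F = 1152, G = 1025.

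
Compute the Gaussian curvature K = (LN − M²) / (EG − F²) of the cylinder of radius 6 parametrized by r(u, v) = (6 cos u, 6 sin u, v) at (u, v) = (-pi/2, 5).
K = 0

Coefficients of the first fundamental form: E = 36, F = 0, G = 1.
Coefficients of the second fundamental form: L = -6, M = 0, N = 0.
Assemble K = (LN − M²)/(EG − F²) = 0. At (u, v) = (-pi/2, 5): K = 0.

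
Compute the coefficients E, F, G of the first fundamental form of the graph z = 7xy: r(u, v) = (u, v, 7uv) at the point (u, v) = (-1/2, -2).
E = 197;  F = 49;  G = 53/4

Partials: r_u = (1, 0, 7*v), r_v = (0, 1, 7*u). As functions of (u, v):
  E = r_u · r_u = 49*v^2 + 1,
  F = r_u · r_v = 49*u*v,
  G = r_v · r_v = 49*u^2 + 1.
Evaluating at (u, v) = (-1/2, -2): E = 197, F = 49, G = 53/4.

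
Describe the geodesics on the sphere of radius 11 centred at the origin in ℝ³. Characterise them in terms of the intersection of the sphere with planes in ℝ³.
Geodesics on the sphere of radius 11 are great circles — circles of radius 11 obtained as the intersection of the sphere with planes through the origin (the centre of the sphere).

A curve α(t) of nonzero constant speed on the sphere of radius 11 is a geodesic iff its acceleration α̈ is everywhere normal to the surface, i.e. parallel to the radial vector α(t). Then d/dt(α × α̇) = α̇ × α̇ + α × α̈ = 0, so α × α̇ is a constant vector n ≠ 0 and α(t) · n = 0 for all t: α lies in the plane through the origin with normal n. The intersection of that plane with the sphere is a circle of radius 11 (a great circle). Conversely, a great circle traversed at constant speed has centripetal acceleration pointing at the origin, hence normal to the sphere, so every great circle is a geodesic.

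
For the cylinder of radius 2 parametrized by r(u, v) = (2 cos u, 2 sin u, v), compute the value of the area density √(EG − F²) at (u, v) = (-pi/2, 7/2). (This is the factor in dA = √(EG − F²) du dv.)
√(EG − F²)|_{(-pi/2, 7/2)} = 2

E = 4, F = 0, G = 1, so EG − F² = 4. Taking the positive square root: √(EG − F²) = 2. At (u, v) = (-pi/2, 7/2): 2.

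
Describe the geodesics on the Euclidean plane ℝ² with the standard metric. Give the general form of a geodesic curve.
Geodesics on the plane are straight lines (in the standard parametrization, α(t) = p + t · v with p, v ∈ ℝ²).

The geodesic equation on the plane reduces to α̈ = 0 (Christoffel symbols vanish in Cartesian coordinates), so α(t) = p + t · v. Geodesics are exactly straight lines.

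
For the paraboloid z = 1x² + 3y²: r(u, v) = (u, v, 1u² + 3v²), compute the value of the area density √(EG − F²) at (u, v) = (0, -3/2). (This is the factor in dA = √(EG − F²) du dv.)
√(EG − F²)|_{(0, -3/2)} = sqrt(82)

E = 4*u^2 + 1, F = 12*u*v, G = 36*v^2 + 1, so EG − F² = 4*u^2 + 36*v^2 + 1. Taking the positive square root: √(EG − F²) = sqrt(4*u^2 + 36*v^2 + 1). At (u, v) = (0, -3/2): sqrt(82).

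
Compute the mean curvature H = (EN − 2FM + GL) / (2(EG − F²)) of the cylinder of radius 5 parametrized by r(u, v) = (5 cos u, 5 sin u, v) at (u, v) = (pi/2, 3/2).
H = -1/10

With E = 25, F = 0, G = 1, L = -5, M = 0, N = 0, assemble
  H = (EN − 2FM + GL) / (2(EG − F²)) = -1/10.
At (u, v) = (pi/2, 3/2): H = -1/10.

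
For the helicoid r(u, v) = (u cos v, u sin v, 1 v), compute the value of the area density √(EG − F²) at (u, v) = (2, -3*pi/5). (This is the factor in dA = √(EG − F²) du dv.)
√(EG − F²)|_{(2, -3*pi/5)} = sqrt(5)

E = 1, F = 0, G = u^2 + 1, so EG − F² = u^2 + 1. Taking the positive square root: √(EG − F²) = sqrt(u^2 + 1). At (u, v) = (2, -3*pi/5): sqrt(5).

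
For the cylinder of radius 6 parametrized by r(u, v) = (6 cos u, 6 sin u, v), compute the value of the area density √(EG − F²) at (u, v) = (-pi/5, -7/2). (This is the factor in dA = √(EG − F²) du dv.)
√(EG − F²)|_{(-pi/5, -7/2)} = 6

E = 36, F = 0, G = 1, so EG − F² = 36. Taking the positive square root: √(EG − F²) = 6. At (u, v) = (-pi/5, -7/2): 6.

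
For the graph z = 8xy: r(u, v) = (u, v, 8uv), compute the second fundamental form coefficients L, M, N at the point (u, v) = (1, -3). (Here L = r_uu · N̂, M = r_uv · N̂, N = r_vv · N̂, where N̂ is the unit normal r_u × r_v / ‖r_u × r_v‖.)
L = 0;  M = 8*sqrt(641)/641;  N = 0

Compute the unit normal N̂(u, v) = (-8*v/sqrt(64*u^2 + 64*v^2 + 1), -8*u/sqrt(64*u^2 + 64*v^2 + 1), 1/sqrt(64*u^2 + 64*v^2 + 1)), and the second partials r_uu, r_uv, r_vv. Take dot products:
  L(u, v) = r_uu · N̂ = 0,
  M(u, v) = r_uv · N̂ = 8/sqrt(64*u^2 + 64*v^2 + 1),
  N(u, v) = r_vv · N̂ = 0.
Evaluating at (u, v) = (1, -3):
  L = 0, M = 8*sqrt(641)/641, N = 0.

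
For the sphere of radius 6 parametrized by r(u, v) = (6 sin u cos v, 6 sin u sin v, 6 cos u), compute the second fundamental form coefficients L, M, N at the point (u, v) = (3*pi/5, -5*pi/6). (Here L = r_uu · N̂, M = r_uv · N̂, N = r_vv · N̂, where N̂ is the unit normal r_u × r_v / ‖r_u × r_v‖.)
L = -6;  M = 0;  N = -15/4 - 3*sqrt(5)/4

Compute the unit normal N̂(u, v) = (sin(u)^2*cos(v)/Abs(sin(u)), sin(u)^2*sin(v)/Abs(sin(u)), sin(2*u)/(2*Abs(sin(u)))), and the second partials r_uu, r_uv, r_vv. Take dot products:
  L(u, v) = r_uu · N̂ = -6*sin(u)/Abs(sin(u)),
  M(u, v) = r_uv · N̂ = 0,
  N(u, v) = r_vv · N̂ = -6*sin(u)^3/Abs(sin(u)).
Evaluating at (u, v) = (3*pi/5, -5*pi/6):
  L = -6, M = 0, N = -15/4 - 3*sqrt(5)/4.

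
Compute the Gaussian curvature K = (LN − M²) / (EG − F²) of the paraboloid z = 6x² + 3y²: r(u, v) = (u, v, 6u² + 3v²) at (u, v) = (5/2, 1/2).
K = 18/207025

Coefficients of the first fundamental form: E = 144*u^2 + 1, F = 72*u*v, G = 36*v^2 + 1.
Coefficients of the second fundamental form: L = 12/sqrt(144*u^2 + 36*v^2 + 1), M = 0, N = 6/sqrt(144*u^2 + 36*v^2 + 1).
Assemble K = (LN − M²)/(EG − F²) = 72/(20736*u^4 + 10368*u^2*v^2 + 288*u^2 + 1296*v^4 + 72*v^2 + 1). At (u, v) = (5/2, 1/2): K = 18/207025.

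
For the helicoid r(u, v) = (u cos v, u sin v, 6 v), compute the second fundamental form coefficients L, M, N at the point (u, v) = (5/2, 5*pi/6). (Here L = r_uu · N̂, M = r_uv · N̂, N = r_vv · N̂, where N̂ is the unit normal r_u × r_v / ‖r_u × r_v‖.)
L = 0;  M = -12/13;  N = 0

Compute the unit normal N̂(u, v) = (6*sin(v)/sqrt(u^2 + 36), -6*cos(v)/sqrt(u^2 + 36), u/sqrt(u^2 + 36)), and the second partials r_uu, r_uv, r_vv. Take dot products:
  L(u, v) = r_uu · N̂ = 0,
  M(u, v) = r_uv · N̂ = -6/sqrt(u^2 + 36),
  N(u, v) = r_vv · N̂ = 0.
Evaluating at (u, v) = (5/2, 5*pi/6):
  L = 0, M = -12/13, N = 0.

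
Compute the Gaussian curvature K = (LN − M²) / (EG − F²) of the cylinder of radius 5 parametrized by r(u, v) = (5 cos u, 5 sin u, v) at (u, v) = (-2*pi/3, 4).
K = 0

Coefficients of the first fundamental form: E = 25, F = 0, G = 1.
Coefficients of the second fundamental form: L = -5, M = 0, N = 0.
Assemble K = (LN − M²)/(EG − F²) = 0. At (u, v) = (-2*pi/3, 4): K = 0.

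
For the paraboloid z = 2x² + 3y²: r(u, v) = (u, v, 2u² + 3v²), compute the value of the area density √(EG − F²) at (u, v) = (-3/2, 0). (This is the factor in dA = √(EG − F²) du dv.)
√(EG − F²)|_{(-3/2, 0)} = sqrt(37)

E = 16*u^2 + 1, F = 24*u*v, G = 36*v^2 + 1, so EG − F² = 16*u^2 + 36*v^2 + 1. Taking the positive square root: √(EG − F²) = sqrt(16*u^2 + 36*v^2 + 1). At (u, v) = (-3/2, 0): sqrt(37).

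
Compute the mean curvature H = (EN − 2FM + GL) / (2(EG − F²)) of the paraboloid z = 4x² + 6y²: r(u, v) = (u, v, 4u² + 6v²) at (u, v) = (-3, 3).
H = 8650*sqrt(1873)/3508129

With E = 64*u^2 + 1, F = 96*u*v, G = 144*v^2 + 1, L = 8/sqrt(64*u^2 + 144*v^2 + 1), M = 0, N = 12/sqrt(64*u^2 + 144*v^2 + 1), assemble
  H = (EN − 2FM + GL) / (2(EG − F²)) = 2*(192*u^2 + 288*v^2 + 5)/(64*u^2 + 144*v^2 + 1)^(3/2).
At (u, v) = (-3, 3): H = 8650*sqrt(1873)/3508129.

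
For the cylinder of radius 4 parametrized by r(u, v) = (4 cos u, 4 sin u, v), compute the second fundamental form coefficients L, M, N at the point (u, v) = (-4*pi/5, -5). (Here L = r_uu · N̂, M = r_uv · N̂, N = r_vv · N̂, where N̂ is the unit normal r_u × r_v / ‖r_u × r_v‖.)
L = -4;  M = 0;  N = 0

Compute the unit normal N̂(u, v) = (cos(u), sin(u), 0), and the second partials r_uu, r_uv, r_vv. Take dot products:
  L(u, v) = r_uu · N̂ = -4,
  M(u, v) = r_uv · N̂ = 0,
  N(u, v) = r_vv · N̂ = 0.
Evaluating at (u, v) = (-4*pi/5, -5):
  L = -4, M = 0, N = 0.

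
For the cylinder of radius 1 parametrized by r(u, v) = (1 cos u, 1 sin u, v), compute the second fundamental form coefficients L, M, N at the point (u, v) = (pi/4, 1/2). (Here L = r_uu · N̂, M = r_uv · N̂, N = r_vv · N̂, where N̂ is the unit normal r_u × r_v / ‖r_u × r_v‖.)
L = -1;  M = 0;  N = 0

Compute the unit normal N̂(u, v) = (cos(u), sin(u), 0), and the second partials r_uu, r_uv, r_vv. Take dot products:
  L(u, v) = r_uu · N̂ = -1,
  M(u, v) = r_uv · N̂ = 0,
  N(u, v) = r_vv · N̂ = 0.
Evaluating at (u, v) = (pi/4, 1/2):
  L = -1, M = 0, N = 0.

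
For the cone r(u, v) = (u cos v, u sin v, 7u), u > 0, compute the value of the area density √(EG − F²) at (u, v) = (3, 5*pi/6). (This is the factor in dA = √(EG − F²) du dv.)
√(EG − F²)|_{(3, 5*pi/6)} = 15*sqrt(2)

E = 50, F = 0, G = u^2, so EG − F² = 50*u^2. Taking the positive square root: √(EG − F²) = 5*sqrt(2)*Abs(u). At (u, v) = (3, 5*pi/6): 15*sqrt(2).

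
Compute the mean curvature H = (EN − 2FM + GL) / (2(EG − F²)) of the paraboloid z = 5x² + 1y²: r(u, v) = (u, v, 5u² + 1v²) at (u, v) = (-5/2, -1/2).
H = 212*sqrt(627)/131043

With E = 100*u^2 + 1, F = 20*u*v, G = 4*v^2 + 1, L = 10/sqrt(100*u^2 + 4*v^2 + 1), M = 0, N = 2/sqrt(100*u^2 + 4*v^2 + 1), assemble
  H = (EN − 2FM + GL) / (2(EG − F²)) = 2*(50*u^2 + 10*v^2 + 3)/(100*u^2 + 4*v^2 + 1)^(3/2).
At (u, v) = (-5/2, -1/2): H = 212*sqrt(627)/131043.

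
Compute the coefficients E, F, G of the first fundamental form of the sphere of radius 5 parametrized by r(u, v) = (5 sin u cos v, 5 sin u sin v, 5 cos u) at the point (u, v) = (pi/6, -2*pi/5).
E = 25;  F = 0;  G = 25/4

Partials: r_u = (5*cos(u)*cos(v), 5*sin(v)*cos(u), -5*sin(u)), r_v = (-5*sin(u)*sin(v), 5*sin(u)*cos(v), 0). As functions of (u, v):
  E = r_u · r_u = 25,
  F = r_u · r_v = 0,
  G = r_v · r_v = 25*sin(u)^2.
Evaluating at (u, v) = (pi/6, -2*pi/5): E = 25, F = 0, G = 25/4.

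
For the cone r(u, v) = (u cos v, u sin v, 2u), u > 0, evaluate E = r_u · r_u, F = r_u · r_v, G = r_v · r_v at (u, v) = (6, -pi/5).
E = 5;  F = 0;  G = 36

Partials: r_u = (cos(v), sin(v), 2), r_v = (-u*sin(v), u*cos(v), 0). As functions of (u, v):
  E = r_u · r_u = 5,
  F = r_u · r_v = 0,
  G = r_v · r_v = u^2.
Evaluating at (u, v) = (6, -pi/5): E = 5, F = 0, G = 36.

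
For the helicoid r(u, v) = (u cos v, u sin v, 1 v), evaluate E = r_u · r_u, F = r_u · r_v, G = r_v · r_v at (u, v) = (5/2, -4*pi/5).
E = 1;  F = 0;  G = 29/4

Partials: r_u = (cos(v), sin(v), 0), r_v = (-u*sin(v), u*cos(v), 1). As functions of (u, v):
  E = r_u · r_u = 1,
  F = r_u · r_v = 0,
  G = r_v · r_v = u^2 + 1.
Evaluating at (u, v) = (5/2, -4*pi/5): E = 1, F = 0, G = 29/4.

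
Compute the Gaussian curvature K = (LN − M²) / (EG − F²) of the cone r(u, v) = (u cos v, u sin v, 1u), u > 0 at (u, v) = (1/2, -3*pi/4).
K = 0

Coefficients of the first fundamental form: E = 2, F = 0, G = u^2.
Coefficients of the second fundamental form: L = 0, M = 0, N = sqrt(2)*u^2/(2*Abs(u)).
Assemble K = (LN − M²)/(EG − F²) = 0. At (u, v) = (1/2, -3*pi/4): K = 0.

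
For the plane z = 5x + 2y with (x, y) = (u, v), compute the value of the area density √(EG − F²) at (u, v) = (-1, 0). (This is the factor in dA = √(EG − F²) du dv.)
√(EG − F²)|_{(-1, 0)} = sqrt(30)

E = 26, F = 10, G = 5, so EG − F² = 30. Taking the positive square root: √(EG − F²) = sqrt(30). At (u, v) = (-1, 0): sqrt(30).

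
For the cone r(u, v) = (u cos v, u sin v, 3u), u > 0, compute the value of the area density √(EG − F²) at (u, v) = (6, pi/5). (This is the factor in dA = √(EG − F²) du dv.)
√(EG − F²)|_{(6, pi/5)} = 6*sqrt(10)

E = 10, F = 0, G = u^2, so EG − F² = 10*u^2. Taking the positive square root: √(EG − F²) = sqrt(10)*Abs(u). At (u, v) = (6, pi/5): 6*sqrt(10).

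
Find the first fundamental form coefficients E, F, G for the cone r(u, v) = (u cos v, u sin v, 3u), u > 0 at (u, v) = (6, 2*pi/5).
E = 10;  F = 0;  G = 36

Partials: r_u = (cos(v), sin(v), 3), r_v = (-u*sin(v), u*cos(v), 0). As functions of (u, v):
  E = r_u · r_u = 10,
  F = r_u · r_v = 0,
  G = r_v · r_v = u^2.
Evaluating at (u, v) = (6, 2*pi/5): E = 10, F = 0, G = 36.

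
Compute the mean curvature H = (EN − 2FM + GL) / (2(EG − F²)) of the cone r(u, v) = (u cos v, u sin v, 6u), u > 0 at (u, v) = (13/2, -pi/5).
H = 6*sqrt(37)/481

With E = 37, F = 0, G = u^2, L = 0, M = 0, N = 6*sqrt(37)*u^2/(37*Abs(u)), assemble
  H = (EN − 2FM + GL) / (2(EG − F²)) = 3*sqrt(37)/(37*Abs(u)).
At (u, v) = (13/2, -pi/5): H = 6*sqrt(37)/481.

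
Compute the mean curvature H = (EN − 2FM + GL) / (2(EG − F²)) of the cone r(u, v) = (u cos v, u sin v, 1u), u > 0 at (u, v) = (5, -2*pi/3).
H = sqrt(2)/20

With E = 2, F = 0, G = u^2, L = 0, M = 0, N = sqrt(2)*u^2/(2*Abs(u)), assemble
  H = (EN − 2FM + GL) / (2(EG − F²)) = sqrt(2)/(4*Abs(u)).
At (u, v) = (5, -2*pi/3): H = sqrt(2)/20.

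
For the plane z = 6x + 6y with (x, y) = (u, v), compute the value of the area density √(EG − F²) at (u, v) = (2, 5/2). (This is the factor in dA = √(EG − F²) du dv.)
√(EG − F²)|_{(2, 5/2)} = sqrt(73)

E = 37, F = 36, G = 37, so EG − F² = 73. Taking the positive square root: √(EG − F²) = sqrt(73). At (u, v) = (2, 5/2): sqrt(73).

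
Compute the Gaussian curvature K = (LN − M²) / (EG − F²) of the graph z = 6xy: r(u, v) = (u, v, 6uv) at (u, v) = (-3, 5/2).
K = -9/75625

Coefficients of the first fundamental form: E = 36*v^2 + 1, F = 36*u*v, G = 36*u^2 + 1.
Coefficients of the second fundamental form: L = 0, M = 6/sqrt(36*u^2 + 36*v^2 + 1), N = 0.
Assemble K = (LN − M²)/(EG − F²) = -36/(1296*u^4 + 2592*u^2*v^2 + 72*u^2 + 1296*v^4 + 72*v^2 + 1). At (u, v) = (-3, 5/2): K = -9/75625.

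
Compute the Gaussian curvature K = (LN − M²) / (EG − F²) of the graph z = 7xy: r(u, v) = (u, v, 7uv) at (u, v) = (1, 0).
K = -49/2500

Coefficients of the first fundamental form: E = 49*v^2 + 1, F = 49*u*v, G = 49*u^2 + 1.
Coefficients of the second fundamental form: L = 0, M = 7/sqrt(49*u^2 + 49*v^2 + 1), N = 0.
Assemble K = (LN − M²)/(EG − F²) = -49/(2401*u^4 + 4802*u^2*v^2 + 98*u^2 + 2401*v^4 + 98*v^2 + 1). At (u, v) = (1, 0): K = -49/2500.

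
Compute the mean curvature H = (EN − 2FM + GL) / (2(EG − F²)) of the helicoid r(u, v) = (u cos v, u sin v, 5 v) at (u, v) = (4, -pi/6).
H = 0

With E = 1, F = 0, G = u^2 + 25, L = 0, M = -5/sqrt(u^2 + 25), N = 0, assemble
  H = (EN − 2FM + GL) / (2(EG − F²)) = 0.
At (u, v) = (4, -pi/6): H = 0.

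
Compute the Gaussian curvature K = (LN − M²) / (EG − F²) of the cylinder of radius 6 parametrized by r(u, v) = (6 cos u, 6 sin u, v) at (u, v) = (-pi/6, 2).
K = 0

Coefficients of the first fundamental form: E = 36, F = 0, G = 1.
Coefficients of the second fundamental form: L = -6, M = 0, N = 0.
Assemble K = (LN − M²)/(EG − F²) = 0. At (u, v) = (-pi/6, 2): K = 0.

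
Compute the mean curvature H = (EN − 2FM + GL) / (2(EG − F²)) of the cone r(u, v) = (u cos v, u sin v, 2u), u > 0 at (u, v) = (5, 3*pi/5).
H = sqrt(5)/25

With E = 5, F = 0, G = u^2, L = 0, M = 0, N = 2*sqrt(5)*u^2/(5*Abs(u)), assemble
  H = (EN − 2FM + GL) / (2(EG − F²)) = sqrt(5)/(5*Abs(u)).
At (u, v) = (5, 3*pi/5): H = sqrt(5)/25.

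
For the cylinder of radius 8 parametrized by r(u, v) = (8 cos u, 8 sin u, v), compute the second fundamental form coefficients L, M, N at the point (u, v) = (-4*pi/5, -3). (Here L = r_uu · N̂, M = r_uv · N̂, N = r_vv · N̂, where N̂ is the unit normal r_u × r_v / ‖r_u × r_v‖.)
L = -8;  M = 0;  N = 0

Compute the unit normal N̂(u, v) = (cos(u), sin(u), 0), and the second partials r_uu, r_uv, r_vv. Take dot products:
  L(u, v) = r_uu · N̂ = -8,
  M(u, v) = r_uv · N̂ = 0,
  N(u, v) = r_vv · N̂ = 0.
Evaluating at (u, v) = (-4*pi/5, -3):
  L = -8, M = 0, N = 0.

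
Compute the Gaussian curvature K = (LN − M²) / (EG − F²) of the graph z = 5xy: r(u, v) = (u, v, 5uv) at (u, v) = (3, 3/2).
K = -400/1274641

Coefficients of the first fundamental form: E = 25*v^2 + 1, F = 25*u*v, G = 25*u^2 + 1.
Coefficients of the second fundamental form: L = 0, M = 5/sqrt(25*u^2 + 25*v^2 + 1), N = 0.
Assemble K = (LN − M²)/(EG − F²) = -25/(625*u^4 + 1250*u^2*v^2 + 50*u^2 + 625*v^4 + 50*v^2 + 1). At (u, v) = (3, 3/2): K = -400/1274641.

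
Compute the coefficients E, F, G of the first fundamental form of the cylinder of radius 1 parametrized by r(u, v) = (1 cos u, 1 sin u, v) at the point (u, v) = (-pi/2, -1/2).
E = 1;  F = 0;  G = 1

Partials: r_u = (-sin(u), cos(u), 0), r_v = (0, 0, 1). As functions of (u, v):
  E = r_u · r_u = 1,
  F = r_u · r_v = 0,
  G = r_v · r_v = 1.
Evaluating at (u, v) = (-pi/2, -1/2): E = 1, F = 0, G = 1.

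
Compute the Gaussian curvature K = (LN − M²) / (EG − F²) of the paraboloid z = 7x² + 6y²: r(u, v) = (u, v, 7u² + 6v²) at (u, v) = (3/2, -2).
K = 42/259081

Coefficients of the first fundamental form: E = 196*u^2 + 1, F = 168*u*v, G = 144*v^2 + 1.
Coefficients of the second fundamental form: L = 14/sqrt(196*u^2 + 144*v^2 + 1), M = 0, N = 12/sqrt(196*u^2 + 144*v^2 + 1).
Assemble K = (LN − M²)/(EG − F²) = 168/(38416*u^4 + 56448*u^2*v^2 + 392*u^2 + 20736*v^4 + 288*v^2 + 1). At (u, v) = (3/2, -2): K = 42/259081.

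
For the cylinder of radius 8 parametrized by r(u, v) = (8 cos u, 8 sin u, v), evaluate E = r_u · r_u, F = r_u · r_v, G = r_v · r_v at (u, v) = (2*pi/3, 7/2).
E = 64;  F = 0;  G = 1

Partials: r_u = (-8*sin(u), 8*cos(u), 0), r_v = (0, 0, 1). As functions of (u, v):
  E = r_u · r_u = 64,
  F = r_u · r_v = 0,
  G = r_v · r_v = 1.
Evaluating at (u, v) = (2*pi/3, 7/2): E = 64, F = 0, G = 1.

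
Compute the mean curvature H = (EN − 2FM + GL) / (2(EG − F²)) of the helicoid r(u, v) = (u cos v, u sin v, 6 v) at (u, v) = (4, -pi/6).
H = 0

With E = 1, F = 0, G = u^2 + 36, L = 0, M = -6/sqrt(u^2 + 36), N = 0, assemble
  H = (EN − 2FM + GL) / (2(EG − F²)) = 0.
At (u, v) = (4, -pi/6): H = 0.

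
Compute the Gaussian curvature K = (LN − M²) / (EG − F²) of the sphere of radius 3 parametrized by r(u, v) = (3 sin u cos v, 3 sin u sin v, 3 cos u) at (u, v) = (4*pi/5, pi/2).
K = 1/9

Coefficients of the first fundamental form: E = 9, F = 0, G = 9*sin(u)^2.
Coefficients of the second fundamental form: L = -3*sin(u)/Abs(sin(u)), M = 0, N = -3*sin(u)^3/Abs(sin(u)).
Assemble K = (LN − M²)/(EG − F²) = 1/9. At (u, v) = (4*pi/5, pi/2): K = 1/9.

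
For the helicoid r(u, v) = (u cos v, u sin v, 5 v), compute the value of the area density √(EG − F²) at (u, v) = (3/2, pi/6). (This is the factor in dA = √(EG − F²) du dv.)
√(EG − F²)|_{(3/2, pi/6)} = sqrt(109)/2

E = 1, F = 0, G = u^2 + 25, so EG − F² = u^2 + 25. Taking the positive square root: √(EG − F²) = sqrt(u^2 + 25). At (u, v) = (3/2, pi/6): sqrt(109)/2.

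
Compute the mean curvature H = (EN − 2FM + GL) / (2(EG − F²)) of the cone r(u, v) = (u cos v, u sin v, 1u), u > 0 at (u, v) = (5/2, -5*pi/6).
H = sqrt(2)/10

With E = 2, F = 0, G = u^2, L = 0, M = 0, N = sqrt(2)*u^2/(2*Abs(u)), assemble
  H = (EN − 2FM + GL) / (2(EG − F²)) = sqrt(2)/(4*Abs(u)).
At (u, v) = (5/2, -5*pi/6): H = sqrt(2)/10.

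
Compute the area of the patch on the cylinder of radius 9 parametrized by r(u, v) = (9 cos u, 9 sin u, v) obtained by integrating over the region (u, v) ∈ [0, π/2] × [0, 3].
Area = 27*pi/2

Area = ∫∫ √(EG − F²) du dv with √(EG − F²) = 9. Integrating over [0, π/2] × [0, 3] gives 27*pi/2.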